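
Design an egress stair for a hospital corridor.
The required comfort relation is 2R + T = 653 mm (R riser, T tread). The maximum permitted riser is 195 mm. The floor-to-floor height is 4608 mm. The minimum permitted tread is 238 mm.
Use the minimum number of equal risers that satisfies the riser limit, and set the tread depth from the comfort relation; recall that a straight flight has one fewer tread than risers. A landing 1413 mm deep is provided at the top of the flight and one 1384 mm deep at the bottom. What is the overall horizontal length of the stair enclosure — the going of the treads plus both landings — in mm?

8984 mm

⌈4608/195⌉ = 24 risers.
R = 4608 ÷ 24 = 192 mm.
From 2R + T = 653: T = 653 − 384 = 269 mm.
Going = (24 − 1) × 269 = 6187 mm.
Add landings: 6187 + 1413 + 1384 = 8984 mm.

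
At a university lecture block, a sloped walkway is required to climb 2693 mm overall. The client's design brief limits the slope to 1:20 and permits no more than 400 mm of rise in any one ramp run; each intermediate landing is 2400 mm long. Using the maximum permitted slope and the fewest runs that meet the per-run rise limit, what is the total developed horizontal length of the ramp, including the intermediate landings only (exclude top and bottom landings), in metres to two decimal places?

68.26 m

2693 / 400 = 6.732 → round up to 7 ramp runs. That means 6 intermediate landings.
Ramp run (horizontal) at 1:20: 2693 × 20 = 53860 mm.
Intermediate landings: 6 × 2400 = 14400 mm.
Total developed length = 53860 + 14400 = 68260 mm.
= 68.26 m.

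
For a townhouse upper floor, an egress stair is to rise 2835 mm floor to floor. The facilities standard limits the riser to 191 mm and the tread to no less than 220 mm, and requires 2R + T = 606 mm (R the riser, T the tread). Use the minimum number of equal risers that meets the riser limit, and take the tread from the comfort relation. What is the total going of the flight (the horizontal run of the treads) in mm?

2835 / 191 = 14.843 → round up to 15 risers.
Riser R = 2835 / 15 = 189 mm, within the 191 mm limit.
T = 606 − 2·189 = 228 mm, which satisfies the 220 mm minimum.
Going = (15 − 1) × 228 = 3192 mm.

3192 mm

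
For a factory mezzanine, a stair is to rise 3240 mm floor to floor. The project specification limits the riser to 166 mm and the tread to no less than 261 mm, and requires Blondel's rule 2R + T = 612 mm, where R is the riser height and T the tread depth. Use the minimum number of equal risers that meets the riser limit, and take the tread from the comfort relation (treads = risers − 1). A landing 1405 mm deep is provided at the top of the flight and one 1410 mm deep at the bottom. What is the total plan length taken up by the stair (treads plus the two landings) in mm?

8287 mm

⌈3240/166⌉ = 20 risers.
R = 3240 ÷ 20 = 162 mm.
T = 612 − 2·162 = 288 mm, which satisfies the 261 mm minimum.
20 risers give 19 treads; going = 19 × 288 = 5472 mm.
Add landings: 5472 + 1405 + 1410 = 8287 mm.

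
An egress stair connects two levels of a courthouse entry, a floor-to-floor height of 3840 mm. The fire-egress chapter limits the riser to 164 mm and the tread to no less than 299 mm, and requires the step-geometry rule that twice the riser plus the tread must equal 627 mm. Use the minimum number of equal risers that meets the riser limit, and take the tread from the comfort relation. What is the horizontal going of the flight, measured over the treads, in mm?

3840 / 164 = 23.41, so 24 risers are needed.
Riser R = 3840 / 24 = 160 mm, within the 164 mm limit.
From 2R + T = 627: T = 627 − 320 = 307 mm.
24 risers give 23 treads; going = 23 × 307 = 7061 mm.

7061 mm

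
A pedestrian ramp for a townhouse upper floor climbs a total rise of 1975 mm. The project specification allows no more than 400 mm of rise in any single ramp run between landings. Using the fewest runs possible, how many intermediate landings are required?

At most 400 each: 1975/400 = 4.94, giving 5 ramp runs.
5 runs are separated by 4 intermediate landings.

4 intermediate landings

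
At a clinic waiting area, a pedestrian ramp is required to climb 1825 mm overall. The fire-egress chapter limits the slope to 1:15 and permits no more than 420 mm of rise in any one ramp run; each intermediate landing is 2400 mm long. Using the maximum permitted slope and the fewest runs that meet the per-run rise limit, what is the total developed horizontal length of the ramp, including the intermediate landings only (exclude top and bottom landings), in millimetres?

36975 mm

1825 / 420 = 4.35, so 5 ramp runs are needed. That means 4 intermediate landings.
Horizontal run for 1825 mm of rise at 1:15 is 1825 × 15 = 27375 mm.
Intermediate landings: 4 × 2400 = 9600 mm.
Developed length = 27375 + 9600 = 36975 mm.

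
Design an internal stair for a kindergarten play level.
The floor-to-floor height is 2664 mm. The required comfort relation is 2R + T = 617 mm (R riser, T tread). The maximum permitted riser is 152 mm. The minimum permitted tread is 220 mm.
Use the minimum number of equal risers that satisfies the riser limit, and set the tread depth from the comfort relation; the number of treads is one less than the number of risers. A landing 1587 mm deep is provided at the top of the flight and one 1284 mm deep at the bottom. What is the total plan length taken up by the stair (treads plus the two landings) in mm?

8328 mm

At most 152 each: 2664/152 = 17.53, giving 18 risers.
Riser R = 2664 / 18 = 148 mm, within the 152 mm limit.
T = 617 − 2·148 = 321 mm, which satisfies the 220 mm minimum.
Treads = 18 − 1 = 17; going = 17 × 321 = 5457 mm.
Enclosure = 5457 + 1587 + 1284 = 8328 mm.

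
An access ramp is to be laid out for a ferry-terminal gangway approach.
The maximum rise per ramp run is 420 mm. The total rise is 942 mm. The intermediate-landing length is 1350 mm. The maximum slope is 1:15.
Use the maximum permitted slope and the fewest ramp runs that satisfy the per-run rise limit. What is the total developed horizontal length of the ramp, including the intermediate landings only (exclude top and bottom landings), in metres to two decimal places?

⌈942/420⌉ = 3 ramp runs. That means 2 intermediate landings.
Ramp run (horizontal) at 1:15: 942 × 15 = 14130 mm.
2 intermediate landings contribute 2 × 1350 = 2700 mm.
Developed length = 14130 + 2700 = 16830 mm.
= 16.83 m.

16.83 m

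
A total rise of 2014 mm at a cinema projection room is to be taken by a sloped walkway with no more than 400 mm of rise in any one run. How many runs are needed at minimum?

6 runs

2014 / 400 = 5.04, so 6 ramp runs are needed.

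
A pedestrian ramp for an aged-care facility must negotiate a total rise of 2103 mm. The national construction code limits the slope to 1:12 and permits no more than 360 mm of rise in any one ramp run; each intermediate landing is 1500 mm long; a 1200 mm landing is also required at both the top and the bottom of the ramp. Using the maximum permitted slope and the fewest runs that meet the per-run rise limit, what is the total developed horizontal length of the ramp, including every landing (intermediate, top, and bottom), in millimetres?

At most 360 each: 2103/360 = 5.84, giving 6 ramp runs. That means 5 intermediate landings.
Horizontal run for 2103 mm of rise at 1:12 is 2103 × 12 = 25236 mm.
5 intermediate landings contribute 5 × 1500 = 7500 mm.
Top and bottom landings: 2 × 1200 = 2400 mm.
Total = 25236 + 7500 + 2400 = 35136 mm.

35136 mm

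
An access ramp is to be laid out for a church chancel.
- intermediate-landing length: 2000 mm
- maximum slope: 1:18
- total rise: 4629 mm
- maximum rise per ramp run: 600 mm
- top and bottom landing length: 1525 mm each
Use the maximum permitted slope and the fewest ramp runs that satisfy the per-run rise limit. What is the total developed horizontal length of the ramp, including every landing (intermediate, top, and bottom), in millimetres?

100372 mm

4629 / 600 = 7.715 → round up to 8 ramp runs. That means 7 intermediate landings.
Horizontal run for 4629 mm of rise at 1:18 is 4629 × 18 = 83322 mm.
7 intermediate landings contribute 7 × 2000 = 14000 mm.
Top and bottom landings: 2 × 1525 = 3050 mm.
Total = 83322 + 14000 + 3050 = 100372 mm.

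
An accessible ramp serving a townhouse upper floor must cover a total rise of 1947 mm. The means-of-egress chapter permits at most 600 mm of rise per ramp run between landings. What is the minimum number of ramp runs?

⌈1947/600⌉ = 4 ramp runs.

4 runs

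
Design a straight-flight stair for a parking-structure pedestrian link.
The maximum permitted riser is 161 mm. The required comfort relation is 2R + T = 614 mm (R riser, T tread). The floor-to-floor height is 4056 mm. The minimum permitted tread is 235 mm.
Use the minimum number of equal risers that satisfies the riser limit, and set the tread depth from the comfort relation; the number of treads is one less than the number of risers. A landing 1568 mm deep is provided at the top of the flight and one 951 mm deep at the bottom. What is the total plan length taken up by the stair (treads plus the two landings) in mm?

⌈4056/161⌉ = 26 risers.
Each riser is 4056/26 = 156 mm (≤ 161 mm).
From 2R + T = 614: T = 614 − 312 = 302 mm.
26 risers give 25 treads; going = 25 × 302 = 7550 mm.
Add landings: 7550 + 1568 + 951 = 10069 mm.

10069 mm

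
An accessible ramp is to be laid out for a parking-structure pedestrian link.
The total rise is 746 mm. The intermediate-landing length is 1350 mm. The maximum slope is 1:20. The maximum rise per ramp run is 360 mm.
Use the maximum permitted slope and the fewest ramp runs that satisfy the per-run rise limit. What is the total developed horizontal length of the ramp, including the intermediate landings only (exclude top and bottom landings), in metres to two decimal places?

746 / 360 = 2.07, so 3 ramp runs are needed. That means 2 intermediate landings.
Horizontal run for 746 mm of rise at 1:20 is 746 × 20 = 14920 mm.
Intermediate landings: 2 × 1350 = 2700 mm.
Total developed length = 14920 + 2700 = 17620 mm.
= 17.62 m.

17.62 m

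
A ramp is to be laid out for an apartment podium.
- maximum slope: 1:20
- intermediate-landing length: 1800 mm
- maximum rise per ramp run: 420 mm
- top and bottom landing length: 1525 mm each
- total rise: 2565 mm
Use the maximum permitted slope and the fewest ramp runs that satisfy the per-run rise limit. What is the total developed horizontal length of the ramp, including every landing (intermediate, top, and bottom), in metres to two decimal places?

65.15 m

At most 420 each: 2565/420 = 6.11, giving 7 ramp runs. That means 6 intermediate landings.
Ramp run (horizontal) at 1:20: 2565 × 20 = 51300 mm.
6 intermediate landings contribute 6 × 1800 = 10800 mm.
Top and bottom landings: 2 × 1525 = 3050 mm.
Total = 51300 + 10800 + 3050 = 65150 mm.
= 65.15 m.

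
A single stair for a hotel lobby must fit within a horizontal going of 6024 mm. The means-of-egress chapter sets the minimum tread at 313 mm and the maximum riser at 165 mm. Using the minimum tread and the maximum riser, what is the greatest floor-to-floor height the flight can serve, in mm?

Treads that fit: ⌊6024 / 313⌋ = 19.
Risers = treads + 1 = 20.
Maximum height = 20 × 165 = 3300 mm.

3300 mm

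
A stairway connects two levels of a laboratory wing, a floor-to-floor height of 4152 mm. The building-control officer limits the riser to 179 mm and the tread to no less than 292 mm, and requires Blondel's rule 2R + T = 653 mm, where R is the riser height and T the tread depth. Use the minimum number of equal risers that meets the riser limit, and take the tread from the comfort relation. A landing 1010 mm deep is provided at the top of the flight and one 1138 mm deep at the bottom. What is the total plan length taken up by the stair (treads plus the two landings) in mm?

4152 / 179 = 23.196 → round up to 24 risers.
Each riser is 4152/24 = 173 mm (≤ 179 mm).
T = 653 − 2·173 = 307 mm, which satisfies the 292 mm minimum.
Treads = 24 − 1 = 23; going = 23 × 307 = 7061 mm.
Enclosure = 7061 + 1010 + 1138 = 9209 mm.

9209 mm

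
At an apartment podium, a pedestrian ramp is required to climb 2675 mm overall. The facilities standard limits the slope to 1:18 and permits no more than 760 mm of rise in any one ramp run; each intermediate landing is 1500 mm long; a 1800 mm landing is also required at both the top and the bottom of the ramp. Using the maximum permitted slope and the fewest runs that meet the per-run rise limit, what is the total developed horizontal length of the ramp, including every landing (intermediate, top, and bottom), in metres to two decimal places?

At most 760 each: 2675/760 = 3.52, giving 4 ramp runs. That means 3 intermediate landings.
Ramp run (horizontal) at 1:18: 2675 × 18 = 48150 mm.
3 intermediate landings contribute 3 × 1500 = 4500 mm.
Top and bottom landings: 2 × 1800 = 3600 mm.
Total = 48150 + 4500 + 3600 = 56250 mm.
= 56.25 m.

56.25 m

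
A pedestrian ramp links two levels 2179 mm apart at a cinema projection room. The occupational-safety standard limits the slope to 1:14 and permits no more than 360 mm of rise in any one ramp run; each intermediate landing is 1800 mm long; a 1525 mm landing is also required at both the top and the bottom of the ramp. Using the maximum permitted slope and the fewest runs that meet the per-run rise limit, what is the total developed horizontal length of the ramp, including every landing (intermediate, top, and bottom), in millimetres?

44356 mm

2179 / 360 = 6.05, so 7 ramp runs are needed. That means 6 intermediate landings.
Ramp run (horizontal) at 1:14: 2179 × 14 = 30506 mm.
Intermediate landings: 6 × 1800 = 10800 mm.
Top and bottom landings: 2 × 1525 = 3050 mm.
Total = 30506 + 10800 + 3050 = 44356 mm.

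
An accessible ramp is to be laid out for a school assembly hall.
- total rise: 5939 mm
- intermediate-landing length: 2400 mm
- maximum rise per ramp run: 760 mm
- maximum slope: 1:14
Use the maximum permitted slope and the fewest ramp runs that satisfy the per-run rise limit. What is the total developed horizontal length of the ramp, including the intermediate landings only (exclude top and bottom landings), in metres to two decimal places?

99.95 m

5939 / 760 = 7.814 → round up to 8 ramp runs. That means 7 intermediate landings.
Ramp run (horizontal) at 1:14: 5939 × 14 = 83146 mm.
7 intermediate landings contribute 7 × 2400 = 16800 mm.
Total developed length = 83146 + 16800 = 99946 mm.
= 99.95 m.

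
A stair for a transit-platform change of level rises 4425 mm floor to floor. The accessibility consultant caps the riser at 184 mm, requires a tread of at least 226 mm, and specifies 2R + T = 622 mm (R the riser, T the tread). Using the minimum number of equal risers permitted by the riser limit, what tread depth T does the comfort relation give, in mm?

268 mm

4425 / 184 = 24.049 → round up to 25 risers.
Each riser is 4425/25 = 177 mm (≤ 184 mm).
Tread T = 622 − 2 × 177 = 268 mm (≥ 226 mm).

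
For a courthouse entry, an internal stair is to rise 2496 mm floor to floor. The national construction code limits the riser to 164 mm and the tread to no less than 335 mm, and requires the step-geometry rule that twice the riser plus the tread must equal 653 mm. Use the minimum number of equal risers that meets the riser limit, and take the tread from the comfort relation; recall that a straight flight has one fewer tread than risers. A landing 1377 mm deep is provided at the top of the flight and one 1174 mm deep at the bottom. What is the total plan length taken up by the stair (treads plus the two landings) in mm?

⌈2496/164⌉ = 16 risers.
Riser R = 2496 / 16 = 156 mm, within the 164 mm limit.
Tread T = 653 − 2 × 156 = 341 mm (≥ 335 mm).
Treads = 16 − 1 = 15; going = 15 × 341 = 5115 mm.
Add landings: 5115 + 1377 + 1174 = 7666 mm.

7666 mm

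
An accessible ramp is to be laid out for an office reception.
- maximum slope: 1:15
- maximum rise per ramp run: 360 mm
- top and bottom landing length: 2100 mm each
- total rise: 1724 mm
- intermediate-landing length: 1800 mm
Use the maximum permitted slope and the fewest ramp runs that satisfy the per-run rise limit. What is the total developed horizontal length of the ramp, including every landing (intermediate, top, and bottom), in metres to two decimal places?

37.26 m

1724 / 360 = 4.79, so 5 ramp runs are needed. That means 4 intermediate landings.
Ramp run (horizontal) at 1:15: 1724 × 15 = 25860 mm.
Intermediate landings: 4 × 1800 = 7200 mm.
Top and bottom landings: 2 × 2100 = 4200 mm.
Total = 25860 + 7200 + 4200 = 37260 mm.
= 37.26 m.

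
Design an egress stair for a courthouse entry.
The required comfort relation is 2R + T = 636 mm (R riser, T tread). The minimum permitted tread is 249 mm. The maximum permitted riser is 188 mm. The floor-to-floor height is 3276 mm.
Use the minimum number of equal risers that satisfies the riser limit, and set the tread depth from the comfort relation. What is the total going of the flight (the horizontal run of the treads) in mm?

4624 mm

3276 / 188 = 17.43, so 18 risers are needed.
Each riser is 3276/18 = 182 mm (≤ 188 mm).
Tread T = 636 − 2 × 182 = 272 mm (≥ 249 mm).
Treads = 18 − 1 = 17; going = 17 × 272 = 4624 mm.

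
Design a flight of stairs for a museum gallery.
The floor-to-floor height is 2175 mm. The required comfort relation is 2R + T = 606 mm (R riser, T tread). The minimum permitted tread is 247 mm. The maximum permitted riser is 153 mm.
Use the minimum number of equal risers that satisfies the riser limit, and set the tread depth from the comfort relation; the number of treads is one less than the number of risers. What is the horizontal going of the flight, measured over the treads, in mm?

4424 mm

2175 / 153 = 14.22, so 15 risers are needed.
Each riser is 2175/15 = 145 mm (≤ 153 mm).
Tread T = 606 − 2 × 145 = 316 mm (≥ 247 mm).
Going = (15 − 1) × 316 = 4424 mm.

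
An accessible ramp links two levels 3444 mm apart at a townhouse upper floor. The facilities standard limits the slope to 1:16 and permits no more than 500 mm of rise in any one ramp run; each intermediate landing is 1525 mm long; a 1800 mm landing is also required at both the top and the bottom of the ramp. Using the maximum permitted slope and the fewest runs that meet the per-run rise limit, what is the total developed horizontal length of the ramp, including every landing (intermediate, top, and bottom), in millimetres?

At most 500 each: 3444/500 = 6.89, giving 7 ramp runs. That means 6 intermediate landings.
Ramp run (horizontal) at 1:16: 3444 × 16 = 55104 mm.
Intermediate landings: 6 × 1525 = 9150 mm.
Top and bottom landings: 2 × 1800 = 3600 mm.
Total = 55104 + 9150 + 3600 = 67854 mm.

67854 mm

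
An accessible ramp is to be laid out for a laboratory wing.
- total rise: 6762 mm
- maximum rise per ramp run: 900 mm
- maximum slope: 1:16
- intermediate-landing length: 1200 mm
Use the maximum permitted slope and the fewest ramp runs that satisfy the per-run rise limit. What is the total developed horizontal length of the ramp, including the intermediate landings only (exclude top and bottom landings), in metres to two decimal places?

116.59 m

At most 900 each: 6762/900 = 7.51, giving 8 ramp runs. That means 7 intermediate landings.
Horizontal run for 6762 mm of rise at 1:16 is 6762 × 16 = 108192 mm.
Intermediate landings: 7 × 1200 = 8400 mm.
Developed length = 108192 + 8400 = 116592 mm.
= 116.59 m.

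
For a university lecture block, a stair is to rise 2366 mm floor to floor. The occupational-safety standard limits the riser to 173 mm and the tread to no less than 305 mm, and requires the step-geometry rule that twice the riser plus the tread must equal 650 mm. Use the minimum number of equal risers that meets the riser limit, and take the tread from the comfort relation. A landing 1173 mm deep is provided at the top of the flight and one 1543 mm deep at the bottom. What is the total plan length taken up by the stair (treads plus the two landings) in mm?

⌈2366/173⌉ = 14 risers.
Riser R = 2366 / 14 = 169 mm, within the 173 mm limit.
Tread T = 650 − 2 × 169 = 312 mm (≥ 305 mm).
14 risers give 13 treads; going = 13 × 312 = 4056 mm.
Enclosure = 4056 + 1173 + 1543 = 6772 mm.

6772 mm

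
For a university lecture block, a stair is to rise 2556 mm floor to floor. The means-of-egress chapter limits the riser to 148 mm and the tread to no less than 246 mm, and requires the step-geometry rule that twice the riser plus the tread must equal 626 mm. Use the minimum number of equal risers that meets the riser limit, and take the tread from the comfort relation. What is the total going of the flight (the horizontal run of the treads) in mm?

2556 / 148 = 17.270 → round up to 18 risers.
R = 2556 ÷ 18 = 142 mm.
T = 626 − 2·142 = 342 mm, which satisfies the 246 mm minimum.
Going = (18 − 1) × 342 = 5814 mm.

5814 mm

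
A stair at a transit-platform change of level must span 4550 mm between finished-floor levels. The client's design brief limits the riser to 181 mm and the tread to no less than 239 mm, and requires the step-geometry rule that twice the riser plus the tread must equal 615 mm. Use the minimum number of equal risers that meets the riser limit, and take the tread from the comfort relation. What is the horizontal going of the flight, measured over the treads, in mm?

6625 mm

4550 / 181 = 25.14, so 26 risers are needed.
Riser R = 4550 / 26 = 175 mm, within the 181 mm limit.
From 2R + T = 615: T = 615 − 350 = 265 mm.
26 risers give 25 treads; going = 25 × 265 = 6625 mm.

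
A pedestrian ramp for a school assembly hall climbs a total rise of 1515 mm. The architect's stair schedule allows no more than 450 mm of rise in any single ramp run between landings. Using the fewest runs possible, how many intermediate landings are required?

At most 450 each: 1515/450 = 3.37, giving 4 ramp runs.
4 runs are separated by 3 intermediate landings.

3 intermediate landings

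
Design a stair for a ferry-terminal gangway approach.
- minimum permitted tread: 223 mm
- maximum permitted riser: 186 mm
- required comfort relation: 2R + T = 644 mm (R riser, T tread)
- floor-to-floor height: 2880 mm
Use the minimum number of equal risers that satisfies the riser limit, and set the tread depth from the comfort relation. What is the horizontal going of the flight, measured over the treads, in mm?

⌈2880/186⌉ = 16 risers.
Each riser is 2880/16 = 180 mm (≤ 186 mm).
Tread T = 644 − 2 × 180 = 284 mm (≥ 223 mm).
Treads = 16 − 1 = 15; going = 15 × 284 = 4260 mm.

4260 mm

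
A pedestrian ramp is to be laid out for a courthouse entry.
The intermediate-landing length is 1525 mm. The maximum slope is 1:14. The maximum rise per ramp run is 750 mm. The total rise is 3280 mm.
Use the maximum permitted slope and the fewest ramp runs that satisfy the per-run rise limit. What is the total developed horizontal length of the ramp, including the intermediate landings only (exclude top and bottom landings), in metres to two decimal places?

3280 / 750 = 4.373 → round up to 5 ramp runs. That means 4 intermediate landings.
Horizontal run for 3280 mm of rise at 1:14 is 3280 × 14 = 45920 mm.
Intermediate landings: 4 × 1525 = 6100 mm.
Total developed length = 45920 + 6100 = 52020 mm.
= 52.02 m.

52.02 m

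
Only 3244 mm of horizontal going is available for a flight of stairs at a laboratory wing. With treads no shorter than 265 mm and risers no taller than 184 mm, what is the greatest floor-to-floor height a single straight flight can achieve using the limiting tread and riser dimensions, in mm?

2392 mm

3244 / 265 = 12.24, so 12 treads fit.
Risers = treads + 1 = 13.
Maximum height = 13 × 184 = 2392 mm.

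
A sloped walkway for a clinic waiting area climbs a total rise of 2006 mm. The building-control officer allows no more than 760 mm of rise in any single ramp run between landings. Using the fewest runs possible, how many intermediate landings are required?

2 intermediate landings

2006 / 760 = 2.639 → round up to 3 ramp runs.
3 runs are separated by 2 intermediate landings.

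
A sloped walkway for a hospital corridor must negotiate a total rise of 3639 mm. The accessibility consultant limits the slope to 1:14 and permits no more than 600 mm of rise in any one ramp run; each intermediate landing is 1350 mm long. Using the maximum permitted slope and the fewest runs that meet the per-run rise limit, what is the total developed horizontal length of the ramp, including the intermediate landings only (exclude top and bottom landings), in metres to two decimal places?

3639 / 600 = 6.07, so 7 ramp runs are needed. That means 6 intermediate landings.
Horizontal run for 3639 mm of rise at 1:14 is 3639 × 14 = 50946 mm.
6 intermediate landings contribute 6 × 1350 = 8100 mm.
Total developed length = 50946 + 8100 = 59046 mm.
= 59.05 m.

59.05 m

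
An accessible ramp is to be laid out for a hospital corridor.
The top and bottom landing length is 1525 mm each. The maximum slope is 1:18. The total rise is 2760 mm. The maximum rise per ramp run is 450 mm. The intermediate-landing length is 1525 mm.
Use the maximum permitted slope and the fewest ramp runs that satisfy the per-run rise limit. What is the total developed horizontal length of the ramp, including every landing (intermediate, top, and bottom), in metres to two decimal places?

61.88 m

At most 450 each: 2760/450 = 6.13, giving 7 ramp runs. That means 6 intermediate landings.
Ramp run (horizontal) at 1:18: 2760 × 18 = 49680 mm.
6 intermediate landings contribute 6 × 1525 = 9150 mm.
Top and bottom landings: 2 × 1525 = 3050 mm.
Total = 49680 + 9150 + 3050 = 61880 mm.
= 61.88 m.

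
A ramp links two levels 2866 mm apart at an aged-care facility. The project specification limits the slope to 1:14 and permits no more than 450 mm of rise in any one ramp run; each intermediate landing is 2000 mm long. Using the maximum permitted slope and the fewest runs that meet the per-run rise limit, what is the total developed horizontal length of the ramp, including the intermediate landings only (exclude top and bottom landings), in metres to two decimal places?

52.12 m

At most 450 each: 2866/450 = 6.37, giving 7 ramp runs. That means 6 intermediate landings.
Ramp run (horizontal) at 1:14: 2866 × 14 = 40124 mm.
6 intermediate landings contribute 6 × 2000 = 12000 mm.
Total developed length = 40124 + 12000 = 52124 mm.
= 52.12 m.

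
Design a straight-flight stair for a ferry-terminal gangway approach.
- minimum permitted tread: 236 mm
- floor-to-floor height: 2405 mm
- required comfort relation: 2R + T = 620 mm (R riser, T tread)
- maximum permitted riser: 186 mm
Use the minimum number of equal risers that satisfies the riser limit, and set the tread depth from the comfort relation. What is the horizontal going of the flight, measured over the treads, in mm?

3000 mm

2405 / 186 = 12.93, so 13 risers are needed.
Riser R = 2405 / 13 = 185 mm, within the 186 mm limit.
Tread T = 620 − 2 × 185 = 250 mm (≥ 236 mm).
13 risers give 12 treads; going = 12 × 250 = 3000 mm.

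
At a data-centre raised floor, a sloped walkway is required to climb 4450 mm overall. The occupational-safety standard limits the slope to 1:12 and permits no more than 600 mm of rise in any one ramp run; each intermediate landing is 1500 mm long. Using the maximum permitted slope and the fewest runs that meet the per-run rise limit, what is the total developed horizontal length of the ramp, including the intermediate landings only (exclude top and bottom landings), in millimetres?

4450 / 600 = 7.42, so 8 ramp runs are needed. That means 7 intermediate landings.
Ramp run (horizontal) at 1:12: 4450 × 12 = 53400 mm.
Intermediate landings: 7 × 1500 = 10500 mm.
Developed length = 53400 + 10500 = 63900 mm.

63900 mm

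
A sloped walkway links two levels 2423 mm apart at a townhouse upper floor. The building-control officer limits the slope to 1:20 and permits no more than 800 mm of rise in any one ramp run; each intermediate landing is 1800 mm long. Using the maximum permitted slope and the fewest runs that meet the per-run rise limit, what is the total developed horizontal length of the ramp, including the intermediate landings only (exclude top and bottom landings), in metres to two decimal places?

53.86 m

2423 / 800 = 3.03, so 4 ramp runs are needed. That means 3 intermediate landings.
Horizontal run for 2423 mm of rise at 1:20 is 2423 × 20 = 48460 mm.
Intermediate landings: 3 × 1800 = 5400 mm.
Developed length = 48460 + 5400 = 53860 mm.
= 53.86 m.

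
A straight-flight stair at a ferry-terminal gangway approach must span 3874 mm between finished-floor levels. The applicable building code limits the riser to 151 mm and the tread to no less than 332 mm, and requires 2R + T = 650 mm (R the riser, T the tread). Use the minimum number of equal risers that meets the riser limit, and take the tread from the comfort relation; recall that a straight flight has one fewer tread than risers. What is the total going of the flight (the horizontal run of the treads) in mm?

8800 mm

At most 151 each: 3874/151 = 25.66, giving 26 risers.
Each riser is 3874/26 = 149 mm (≤ 151 mm).
Tread T = 650 − 2 × 149 = 352 mm (≥ 332 mm).
Going = (26 − 1) × 352 = 8800 mm.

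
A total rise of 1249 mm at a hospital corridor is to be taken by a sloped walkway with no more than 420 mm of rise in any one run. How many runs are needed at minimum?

3 runs

1249 / 420 = 2.97, so 3 ramp runs are needed.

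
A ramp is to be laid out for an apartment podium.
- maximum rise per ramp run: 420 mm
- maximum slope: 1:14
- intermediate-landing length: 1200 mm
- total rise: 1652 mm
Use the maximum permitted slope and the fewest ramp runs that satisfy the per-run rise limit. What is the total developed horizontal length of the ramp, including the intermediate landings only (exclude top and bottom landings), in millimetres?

26728 mm

1652 / 420 = 3.933 → round up to 4 ramp runs. That means 3 intermediate landings.
Horizontal run for 1652 mm of rise at 1:14 is 1652 × 14 = 23128 mm.
3 intermediate landings contribute 3 × 1200 = 3600 mm.
Total developed length = 23128 + 3600 = 26728 mm.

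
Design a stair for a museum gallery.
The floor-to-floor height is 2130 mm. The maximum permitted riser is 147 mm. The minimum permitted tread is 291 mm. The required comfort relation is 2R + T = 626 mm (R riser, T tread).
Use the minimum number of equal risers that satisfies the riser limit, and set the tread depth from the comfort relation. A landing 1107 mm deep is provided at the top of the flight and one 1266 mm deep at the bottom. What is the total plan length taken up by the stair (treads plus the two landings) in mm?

7161 mm

At most 147 each: 2130/147 = 14.49, giving 15 risers.
Riser R = 2130 / 15 = 142 mm, within the 147 mm limit.
Tread T = 626 − 2 × 142 = 342 mm (≥ 291 mm).
Treads = 15 − 1 = 14; going = 14 × 342 = 4788 mm.
Enclosure = 4788 + 1107 + 1266 = 7161 mm.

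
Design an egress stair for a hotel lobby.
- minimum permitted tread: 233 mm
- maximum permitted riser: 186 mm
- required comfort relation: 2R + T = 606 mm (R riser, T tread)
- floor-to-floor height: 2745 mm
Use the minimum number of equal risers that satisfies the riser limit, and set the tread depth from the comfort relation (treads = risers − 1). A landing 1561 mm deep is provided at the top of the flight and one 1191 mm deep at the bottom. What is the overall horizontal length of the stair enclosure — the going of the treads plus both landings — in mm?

6112 mm

2745 / 186 = 14.76, so 15 risers are needed.
Riser R = 2745 / 15 = 183 mm, within the 186 mm limit.
Tread T = 606 − 2 × 183 = 240 mm (≥ 233 mm).
15 risers give 14 treads; going = 14 × 240 = 3360 mm.
Enclosure = 3360 + 1561 + 1191 = 6112 mm.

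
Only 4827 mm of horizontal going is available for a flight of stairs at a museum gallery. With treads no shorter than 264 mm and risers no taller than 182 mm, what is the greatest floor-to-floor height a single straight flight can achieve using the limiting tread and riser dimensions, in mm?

Treads that fit: ⌊4827 / 264⌋ = 18.
Risers = treads + 1 = 19.
Maximum height = 19 × 182 = 3458 mm.

3458 mm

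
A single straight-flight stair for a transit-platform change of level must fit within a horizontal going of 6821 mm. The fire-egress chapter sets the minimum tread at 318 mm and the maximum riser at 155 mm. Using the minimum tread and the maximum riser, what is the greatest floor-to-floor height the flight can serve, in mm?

Treads that fit: ⌊6821 / 318⌋ = 21.
Risers = treads + 1 = 22.
Maximum height = 22 × 155 = 3410 mm.

3410 mm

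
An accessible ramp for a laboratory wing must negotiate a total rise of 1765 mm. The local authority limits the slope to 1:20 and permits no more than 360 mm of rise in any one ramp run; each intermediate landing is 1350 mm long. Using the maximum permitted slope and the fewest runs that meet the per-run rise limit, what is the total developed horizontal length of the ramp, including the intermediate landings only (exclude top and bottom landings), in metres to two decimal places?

At most 360 each: 1765/360 = 4.90, giving 5 ramp runs. That means 4 intermediate landings.
Ramp run (horizontal) at 1:20: 1765 × 20 = 35300 mm.
Intermediate landings: 4 × 1350 = 5400 mm.
Total developed length = 35300 + 5400 = 40700 mm.
= 40.70 m.

40.70 m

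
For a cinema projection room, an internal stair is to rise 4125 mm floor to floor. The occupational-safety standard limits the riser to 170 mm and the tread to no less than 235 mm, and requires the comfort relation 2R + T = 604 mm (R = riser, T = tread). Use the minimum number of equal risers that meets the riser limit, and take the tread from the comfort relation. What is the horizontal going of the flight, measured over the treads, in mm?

6576 mm

At most 170 each: 4125/170 = 24.26, giving 25 risers.
R = 4125 ÷ 25 = 165 mm.
T = 604 − 2·165 = 274 mm, which satisfies the 235 mm minimum.
25 risers give 24 treads; going = 24 × 274 = 6576 mm.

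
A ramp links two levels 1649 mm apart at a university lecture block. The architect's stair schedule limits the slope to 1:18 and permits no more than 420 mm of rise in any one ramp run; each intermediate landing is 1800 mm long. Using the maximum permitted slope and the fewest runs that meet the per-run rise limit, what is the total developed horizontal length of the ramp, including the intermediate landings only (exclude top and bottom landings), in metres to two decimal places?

35.08 m

⌈1649/420⌉ = 4 ramp runs. That means 3 intermediate landings.
Ramp run (horizontal) at 1:18: 1649 × 18 = 29682 mm.
3 intermediate landings contribute 3 × 1800 = 5400 mm.
Developed length = 29682 + 5400 = 35082 mm.
= 35.08 m.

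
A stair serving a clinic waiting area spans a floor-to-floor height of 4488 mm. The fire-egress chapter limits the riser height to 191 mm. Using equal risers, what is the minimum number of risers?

⌈4488/191⌉ = 24 risers.

24 risers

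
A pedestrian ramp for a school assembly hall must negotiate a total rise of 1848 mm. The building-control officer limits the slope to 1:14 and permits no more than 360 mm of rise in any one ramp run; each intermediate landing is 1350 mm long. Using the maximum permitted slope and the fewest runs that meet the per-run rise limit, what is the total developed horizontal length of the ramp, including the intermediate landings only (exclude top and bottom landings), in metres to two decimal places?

⌈1848/360⌉ = 6 ramp runs. That means 5 intermediate landings.
Ramp run (horizontal) at 1:14: 1848 × 14 = 25872 mm.
Intermediate landings: 5 × 1350 = 6750 mm.
Total developed length = 25872 + 6750 = 32622 mm.
= 32.62 m.

32.62 m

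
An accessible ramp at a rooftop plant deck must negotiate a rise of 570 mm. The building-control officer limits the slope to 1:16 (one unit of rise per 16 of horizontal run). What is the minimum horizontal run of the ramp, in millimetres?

Run = rise × 16 = 570 × 16 = 9120 mm.

9120 mm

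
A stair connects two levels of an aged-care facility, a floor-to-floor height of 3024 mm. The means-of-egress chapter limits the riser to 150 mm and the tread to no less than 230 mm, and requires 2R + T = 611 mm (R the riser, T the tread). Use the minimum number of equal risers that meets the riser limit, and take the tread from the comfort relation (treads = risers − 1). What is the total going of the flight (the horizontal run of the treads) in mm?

6460 mm

3024 / 150 = 20.160 → round up to 21 risers.
Each riser is 3024/21 = 144 mm (≤ 150 mm).
From 2R + T = 611: T = 611 − 288 = 323 mm.
Going = (21 − 1) × 323 = 6460 mm.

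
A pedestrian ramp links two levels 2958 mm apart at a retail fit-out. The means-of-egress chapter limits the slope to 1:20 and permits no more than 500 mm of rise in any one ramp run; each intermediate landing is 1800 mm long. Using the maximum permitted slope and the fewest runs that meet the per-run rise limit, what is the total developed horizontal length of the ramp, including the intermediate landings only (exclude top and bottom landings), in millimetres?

68160 mm

2958 / 500 = 5.916 → round up to 6 ramp runs. That means 5 intermediate landings.
Horizontal run for 2958 mm of rise at 1:20 is 2958 × 20 = 59160 mm.
Intermediate landings: 5 × 1800 = 9000 mm.
Total developed length = 59160 + 9000 = 68160 mm.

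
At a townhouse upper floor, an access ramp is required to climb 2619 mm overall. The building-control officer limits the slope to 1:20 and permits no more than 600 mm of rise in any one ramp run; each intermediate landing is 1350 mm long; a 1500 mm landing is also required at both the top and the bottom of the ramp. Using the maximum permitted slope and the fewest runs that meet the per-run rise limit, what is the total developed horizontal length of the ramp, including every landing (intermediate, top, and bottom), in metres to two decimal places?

60.78 m

2619 / 600 = 4.365 → round up to 5 ramp runs. That means 4 intermediate landings.
Horizontal run for 2619 mm of rise at 1:20 is 2619 × 20 = 52380 mm.
4 intermediate landings contribute 4 × 1350 = 5400 mm.
Top and bottom landings: 2 × 1500 = 3000 mm.
Total = 52380 + 5400 + 3000 = 60780 mm.
= 60.78 m.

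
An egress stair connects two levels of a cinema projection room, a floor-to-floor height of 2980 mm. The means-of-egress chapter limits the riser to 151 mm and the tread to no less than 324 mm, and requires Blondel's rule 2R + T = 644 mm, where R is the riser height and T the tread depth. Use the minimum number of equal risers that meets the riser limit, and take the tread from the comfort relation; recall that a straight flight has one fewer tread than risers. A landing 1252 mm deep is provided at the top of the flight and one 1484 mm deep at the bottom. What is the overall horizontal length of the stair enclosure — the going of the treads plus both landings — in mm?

9310 mm

2980 / 151 = 19.735 → round up to 20 risers.
Each riser is 2980/20 = 149 mm (≤ 151 mm).
T = 644 − 2·149 = 346 mm, which satisfies the 324 mm minimum.
Treads = 20 − 1 = 19; going = 19 × 346 = 6574 mm.
Add landings: 6574 + 1252 + 1484 = 9310 mm.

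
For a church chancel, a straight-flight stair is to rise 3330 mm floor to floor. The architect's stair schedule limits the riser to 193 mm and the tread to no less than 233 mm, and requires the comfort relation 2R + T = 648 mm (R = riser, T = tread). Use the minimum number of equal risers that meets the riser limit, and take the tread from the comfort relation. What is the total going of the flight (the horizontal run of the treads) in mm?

4726 mm

⌈3330/193⌉ = 18 risers.
Riser R = 3330 / 18 = 185 mm, within the 193 mm limit.
From 2R + T = 648: T = 648 − 370 = 278 mm.
Going = (18 − 1) × 278 = 4726 mm.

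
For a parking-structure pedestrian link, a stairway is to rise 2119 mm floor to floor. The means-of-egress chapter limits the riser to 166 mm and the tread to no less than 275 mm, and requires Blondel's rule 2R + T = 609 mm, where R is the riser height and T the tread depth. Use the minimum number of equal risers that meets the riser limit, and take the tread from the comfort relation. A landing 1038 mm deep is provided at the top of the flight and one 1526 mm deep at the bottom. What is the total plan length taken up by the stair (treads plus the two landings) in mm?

5960 mm

2119 / 166 = 12.765 → round up to 13 risers.
Each riser is 2119/13 = 163 mm (≤ 166 mm).
Tread T = 609 − 2 × 163 = 283 mm (≥ 275 mm).
Treads = 13 − 1 = 12; going = 12 × 283 = 3396 mm.
Add landings: 3396 + 1038 + 1526 = 5960 mm.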